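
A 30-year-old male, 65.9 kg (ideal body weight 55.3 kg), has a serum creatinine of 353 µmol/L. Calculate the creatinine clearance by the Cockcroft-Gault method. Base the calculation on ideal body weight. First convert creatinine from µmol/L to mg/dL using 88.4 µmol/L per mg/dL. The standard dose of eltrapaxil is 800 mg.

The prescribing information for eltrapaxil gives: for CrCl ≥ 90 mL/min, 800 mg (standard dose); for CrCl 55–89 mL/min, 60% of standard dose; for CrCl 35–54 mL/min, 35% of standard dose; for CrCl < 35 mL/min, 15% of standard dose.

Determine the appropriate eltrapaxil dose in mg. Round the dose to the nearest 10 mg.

SCr = 353 / 88.4 = 3.993 mg/dL
CrCl = (140 − 30) × 55.3 / (72 × 3.993) = 6083.0 / 287.50 ≈ 21.2 mL/min
CrCl ≈ 21 mL/min → bracket < 35 mL/min.
15% of 800 mg = 120 mg

120 mg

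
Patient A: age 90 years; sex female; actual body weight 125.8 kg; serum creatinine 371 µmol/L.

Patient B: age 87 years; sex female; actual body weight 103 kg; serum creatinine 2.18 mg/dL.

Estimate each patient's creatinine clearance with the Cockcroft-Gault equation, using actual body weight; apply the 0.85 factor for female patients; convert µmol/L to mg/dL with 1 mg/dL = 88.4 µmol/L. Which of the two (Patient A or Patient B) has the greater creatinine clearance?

Patient A: SCr = 371 / 88.4 = 4.197 mg/dL
Patient A: CrCl = (140 − 90) × 125.8 / (72 × 4.197) × 0.85 = 6290.0 / 302.18 × 0.85 ≈ 17.7 mL/min
Patient B: CrCl = (140 − 87) × 103 / (72 × 2.18) × 0.85 = 5459.0 / 156.96 × 0.85 ≈ 29.6 mL/min
17.7 vs 29.6 mL/min → Patient B is higher.

Patient B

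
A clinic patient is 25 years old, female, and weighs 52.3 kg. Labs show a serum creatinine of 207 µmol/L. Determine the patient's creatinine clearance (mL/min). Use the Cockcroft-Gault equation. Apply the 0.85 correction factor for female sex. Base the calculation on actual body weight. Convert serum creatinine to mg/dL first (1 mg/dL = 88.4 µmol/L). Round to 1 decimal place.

30.3 mL/min

SCr = 207 / 88.4 = 2.342 mg/dL
CrCl = (140 − 25) × 52.3 / (72 × 2.342) × 0.85 = 6014.5 / 168.62 × 0.85 ≈ 30.3 mL/min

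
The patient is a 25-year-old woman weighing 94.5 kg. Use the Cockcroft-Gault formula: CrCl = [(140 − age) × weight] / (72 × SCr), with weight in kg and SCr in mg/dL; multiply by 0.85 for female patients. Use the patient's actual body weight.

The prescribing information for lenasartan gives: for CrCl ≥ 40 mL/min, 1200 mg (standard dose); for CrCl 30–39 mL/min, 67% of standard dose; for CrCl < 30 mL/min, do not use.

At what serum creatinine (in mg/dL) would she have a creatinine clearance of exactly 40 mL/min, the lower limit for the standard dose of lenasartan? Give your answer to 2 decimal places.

3.21 mg/dL

Standard dose requires CrCl ≥ 40 mL/min.
Set (140 − 25) × 94.5 × 0.85 / (72 × SCr) = 40
SCr = (140 − 25) × 94.5 × 0.85 / (72 × 40) = 3.207 mg/dL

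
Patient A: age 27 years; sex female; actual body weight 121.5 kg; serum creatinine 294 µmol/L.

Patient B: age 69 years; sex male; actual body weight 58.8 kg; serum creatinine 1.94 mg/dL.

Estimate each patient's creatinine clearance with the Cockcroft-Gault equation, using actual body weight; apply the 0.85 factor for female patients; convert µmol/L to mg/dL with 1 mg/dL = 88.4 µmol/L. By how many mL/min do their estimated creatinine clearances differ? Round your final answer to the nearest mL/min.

Patient A: SCr = 294 / 88.4 = 3.326 mg/dL
Patient A: CrCl = (140 − 27) × 121.5 / (72 × 3.326) × 0.85 = 13729.5 / 239.47 × 0.85 ≈ 48.7 mL/min
Patient B: CrCl = (140 − 69) × 58.8 / (72 × 1.94) = 4174.8 / 139.68 ≈ 29.9 mL/min
|48.7 − 29.9| = 18.8 mL/min

19 mL/min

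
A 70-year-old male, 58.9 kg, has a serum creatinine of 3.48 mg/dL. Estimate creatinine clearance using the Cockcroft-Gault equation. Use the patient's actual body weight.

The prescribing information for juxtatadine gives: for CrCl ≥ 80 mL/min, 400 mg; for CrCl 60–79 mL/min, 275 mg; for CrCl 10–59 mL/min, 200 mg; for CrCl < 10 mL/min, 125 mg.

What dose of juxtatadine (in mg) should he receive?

200 mg

CrCl = (140 − 70) × 58.9 / (72 × 3.48) = 4123.0 / 250.56 ≈ 16.5 mL/min
CrCl ≈ 16 mL/min → bracket 10–59 mL/min.
Dose for this bracket: 200 mg.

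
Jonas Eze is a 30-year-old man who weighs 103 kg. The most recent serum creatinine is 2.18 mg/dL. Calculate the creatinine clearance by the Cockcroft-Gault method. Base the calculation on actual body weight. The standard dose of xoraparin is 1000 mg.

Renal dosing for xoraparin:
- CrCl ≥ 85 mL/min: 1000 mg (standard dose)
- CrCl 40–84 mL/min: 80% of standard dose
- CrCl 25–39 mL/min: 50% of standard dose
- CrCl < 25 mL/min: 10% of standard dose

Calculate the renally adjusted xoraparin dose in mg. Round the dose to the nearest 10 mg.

800 mg

CrCl = (140 − 30) × 103 / (72 × 2.18) = 11330.0 / 156.96 ≈ 72.2 mL/min
CrCl ≈ 72 mL/min → bracket 40–84 mL/min.
80% of 1000 mg = 800 mg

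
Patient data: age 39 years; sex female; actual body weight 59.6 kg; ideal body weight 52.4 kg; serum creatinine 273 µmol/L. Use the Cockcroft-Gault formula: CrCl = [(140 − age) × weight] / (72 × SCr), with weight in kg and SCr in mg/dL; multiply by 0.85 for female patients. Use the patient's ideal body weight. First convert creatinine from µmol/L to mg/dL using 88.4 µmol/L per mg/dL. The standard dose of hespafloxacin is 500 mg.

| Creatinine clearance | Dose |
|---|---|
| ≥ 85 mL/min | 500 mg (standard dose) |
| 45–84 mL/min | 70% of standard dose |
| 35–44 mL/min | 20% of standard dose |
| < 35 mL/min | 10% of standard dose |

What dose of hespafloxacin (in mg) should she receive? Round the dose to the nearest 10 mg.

SCr = 273 / 88.4 = 3.088 mg/dL
CrCl = (140 − 39) × 52.4 / (72 × 3.088) × 0.85 = 5292.4 / 222.34 × 0.85 ≈ 20.2 mL/min
CrCl ≈ 20 mL/min → bracket < 35 mL/min.
10% of 500 mg = 50 mg

50 mg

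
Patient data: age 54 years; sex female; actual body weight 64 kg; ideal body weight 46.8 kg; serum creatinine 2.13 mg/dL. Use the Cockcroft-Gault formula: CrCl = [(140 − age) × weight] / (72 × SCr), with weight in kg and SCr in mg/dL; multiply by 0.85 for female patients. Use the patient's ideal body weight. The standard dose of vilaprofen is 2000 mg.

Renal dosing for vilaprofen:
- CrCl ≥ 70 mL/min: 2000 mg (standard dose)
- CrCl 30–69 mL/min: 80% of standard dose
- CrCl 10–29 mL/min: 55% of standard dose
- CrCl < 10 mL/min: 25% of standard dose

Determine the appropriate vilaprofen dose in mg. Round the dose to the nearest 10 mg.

CrCl = (140 − 54) × 46.8 / (72 × 2.13) × 0.85 = 4024.8 / 153.36 × 0.85 ≈ 22.3 mL/min
CrCl ≈ 22 mL/min → bracket 10–29 mL/min.
55% of 2000 mg = 1100 mg

1100 mg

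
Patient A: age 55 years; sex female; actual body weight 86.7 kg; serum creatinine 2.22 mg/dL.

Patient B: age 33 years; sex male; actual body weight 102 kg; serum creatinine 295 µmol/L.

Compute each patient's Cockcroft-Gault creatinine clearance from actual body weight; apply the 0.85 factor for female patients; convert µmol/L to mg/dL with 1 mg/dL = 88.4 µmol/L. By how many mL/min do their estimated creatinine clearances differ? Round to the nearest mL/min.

6 mL/min

Patient A: CrCl = (140 − 55) × 86.7 / (72 × 2.22) × 0.85 = 7369.5 / 159.84 × 0.85 ≈ 39.2 mL/min
Patient B: SCr = 295 / 88.4 = 3.337 mg/dL
Patient B: CrCl = (140 − 33) × 102 / (72 × 3.337) = 10914.0 / 240.26 ≈ 45.4 mL/min
|39.2 − 45.4| = 6.2 mL/min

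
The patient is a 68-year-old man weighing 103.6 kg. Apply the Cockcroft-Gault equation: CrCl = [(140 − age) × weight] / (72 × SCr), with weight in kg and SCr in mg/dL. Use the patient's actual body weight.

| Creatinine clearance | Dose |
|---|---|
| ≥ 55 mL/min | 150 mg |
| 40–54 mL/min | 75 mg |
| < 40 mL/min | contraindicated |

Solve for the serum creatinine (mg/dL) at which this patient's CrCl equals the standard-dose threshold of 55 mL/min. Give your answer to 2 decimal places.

1.88 mg/dL

Standard dose requires CrCl ≥ 55 mL/min.
Set (140 − 68) × 103.6 / (72 × SCr) = 55
SCr = (140 − 68) × 103.6 / (72 × 55) = 1.884 mg/dL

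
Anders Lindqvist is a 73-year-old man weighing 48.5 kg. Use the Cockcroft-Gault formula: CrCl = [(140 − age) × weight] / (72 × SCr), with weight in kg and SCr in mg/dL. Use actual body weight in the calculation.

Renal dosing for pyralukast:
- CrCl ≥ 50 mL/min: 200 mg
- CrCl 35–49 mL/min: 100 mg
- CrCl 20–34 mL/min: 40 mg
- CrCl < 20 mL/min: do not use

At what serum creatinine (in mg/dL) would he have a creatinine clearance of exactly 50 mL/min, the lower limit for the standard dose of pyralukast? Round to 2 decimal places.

Standard dose requires CrCl ≥ 50 mL/min.
Set (140 − 73) × 48.5 / (72 × SCr) = 50
SCr = (140 − 73) × 48.5 / (72 × 50) = 0.903 mg/dL

0.90 mg/dL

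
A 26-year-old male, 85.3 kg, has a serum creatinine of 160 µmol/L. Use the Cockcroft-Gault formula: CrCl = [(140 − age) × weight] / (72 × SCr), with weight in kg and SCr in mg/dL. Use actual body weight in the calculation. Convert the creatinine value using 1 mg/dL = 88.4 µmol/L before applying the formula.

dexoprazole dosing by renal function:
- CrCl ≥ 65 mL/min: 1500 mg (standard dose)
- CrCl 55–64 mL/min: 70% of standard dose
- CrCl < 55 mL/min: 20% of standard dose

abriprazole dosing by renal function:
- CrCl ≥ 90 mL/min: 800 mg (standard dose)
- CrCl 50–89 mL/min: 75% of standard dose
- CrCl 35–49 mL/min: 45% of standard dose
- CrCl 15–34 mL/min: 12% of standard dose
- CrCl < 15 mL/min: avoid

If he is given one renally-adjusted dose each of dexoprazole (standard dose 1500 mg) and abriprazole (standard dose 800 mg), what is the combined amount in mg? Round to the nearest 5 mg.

2100 mg

SCr = 160 / 88.4 = 1.81 mg/dL
CrCl = (140 − 26) × 85.3 / (72 × 1.81) = 9724.2 / 130.32 ≈ 74.6 mL/min
CrCl ≈ 75 mL/min.
dexoprazole: ≥ 65 mL/min → 100% of 1500 mg = 1500 mg.
abriprazole: 50–89 mL/min → 75% of 800 mg = 600 mg.
Total = 1500 + 600 = 2100 mg.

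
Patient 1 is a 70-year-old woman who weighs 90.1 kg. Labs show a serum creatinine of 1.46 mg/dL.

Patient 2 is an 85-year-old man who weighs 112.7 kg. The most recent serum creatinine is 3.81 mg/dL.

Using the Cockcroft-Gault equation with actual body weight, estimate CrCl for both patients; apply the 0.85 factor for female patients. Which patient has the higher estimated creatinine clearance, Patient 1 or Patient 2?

Patient 1: CrCl = (140 − 70) × 90.1 / (72 × 1.46) × 0.85 = 6307.0 / 105.12 × 0.85 ≈ 51.0 mL/min
Patient 2: CrCl = (140 − 85) × 112.7 / (72 × 3.81) = 6198.5 / 274.32 ≈ 22.6 mL/min
51.0 vs 22.6 mL/min → Patient 1 is higher.

Patient 1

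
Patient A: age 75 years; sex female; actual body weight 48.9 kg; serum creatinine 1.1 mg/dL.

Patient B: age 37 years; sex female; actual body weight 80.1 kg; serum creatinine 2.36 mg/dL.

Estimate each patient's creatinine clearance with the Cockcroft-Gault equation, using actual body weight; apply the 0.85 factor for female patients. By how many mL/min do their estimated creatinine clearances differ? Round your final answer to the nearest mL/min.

7 mL/min

Patient A: CrCl = (140 − 75) × 48.9 / (72 × 1.1) × 0.85 = 3178.5 / 79.20 × 0.85 ≈ 34.1 mL/min
Patient B: CrCl = (140 − 37) × 80.1 / (72 × 2.36) × 0.85 = 8250.3 / 169.92 × 0.85 ≈ 41.3 mL/min
|34.1 − 41.3| = 7.2 mL/min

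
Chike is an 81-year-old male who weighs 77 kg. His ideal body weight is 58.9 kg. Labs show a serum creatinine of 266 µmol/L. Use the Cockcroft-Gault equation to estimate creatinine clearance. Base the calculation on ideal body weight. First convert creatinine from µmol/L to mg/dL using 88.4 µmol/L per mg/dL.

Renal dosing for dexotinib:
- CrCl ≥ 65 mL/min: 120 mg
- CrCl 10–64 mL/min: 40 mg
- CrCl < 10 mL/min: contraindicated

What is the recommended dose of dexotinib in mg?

SCr = 266 / 88.4 = 3.009 mg/dL
CrCl = (140 − 81) × 58.9 / (72 × 3.009) = 3475.1 / 216.65 ≈ 16.0 mL/min
CrCl ≈ 16 mL/min → bracket 10–64 mL/min.
Dose for this bracket: 40 mg.

40 mg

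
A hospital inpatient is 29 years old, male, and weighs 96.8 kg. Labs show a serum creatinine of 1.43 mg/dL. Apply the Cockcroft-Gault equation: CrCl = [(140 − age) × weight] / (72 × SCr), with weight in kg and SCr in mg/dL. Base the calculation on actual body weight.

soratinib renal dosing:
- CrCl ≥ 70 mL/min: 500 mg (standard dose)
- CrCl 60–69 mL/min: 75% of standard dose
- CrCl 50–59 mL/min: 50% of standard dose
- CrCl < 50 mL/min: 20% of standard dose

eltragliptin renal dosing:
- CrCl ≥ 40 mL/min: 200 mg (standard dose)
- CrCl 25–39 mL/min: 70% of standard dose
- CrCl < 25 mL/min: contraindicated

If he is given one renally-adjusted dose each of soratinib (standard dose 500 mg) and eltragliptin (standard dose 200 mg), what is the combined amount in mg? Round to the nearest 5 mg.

CrCl = (140 − 29) × 96.8 / (72 × 1.43) = 10744.8 / 102.96 ≈ 104.4 mL/min
CrCl ≈ 104 mL/min.
soratinib: ≥ 70 mL/min → 100% of 500 mg = 500 mg.
eltragliptin: ≥ 40 mL/min → 100% of 200 mg = 200 mg.
Total = 500 + 200 = 700 mg.

700 mg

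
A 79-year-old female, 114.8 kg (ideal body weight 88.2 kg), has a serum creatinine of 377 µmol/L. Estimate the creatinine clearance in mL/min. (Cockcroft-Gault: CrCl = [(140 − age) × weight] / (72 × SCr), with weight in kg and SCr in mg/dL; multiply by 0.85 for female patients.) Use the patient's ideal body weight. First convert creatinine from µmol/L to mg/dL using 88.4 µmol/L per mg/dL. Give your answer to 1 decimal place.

SCr = 377 / 88.4 = 4.265 mg/dL
CrCl = (140 − 79) × 88.2 / (72 × 4.265) × 0.85 = 5380.2 / 307.08 × 0.85 ≈ 14.9 mL/min

14.9 mL/min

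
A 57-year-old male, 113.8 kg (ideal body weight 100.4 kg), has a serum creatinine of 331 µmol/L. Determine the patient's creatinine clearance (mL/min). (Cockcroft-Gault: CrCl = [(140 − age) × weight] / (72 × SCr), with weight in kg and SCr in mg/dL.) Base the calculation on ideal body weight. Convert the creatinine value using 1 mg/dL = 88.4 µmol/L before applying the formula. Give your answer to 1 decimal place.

30.9 mL/min

SCr = 331 / 88.4 = 3.744 mg/dL
CrCl = (140 − 57) × 100.4 / (72 × 3.744) = 8333.2 / 269.57 ≈ 30.9 mL/min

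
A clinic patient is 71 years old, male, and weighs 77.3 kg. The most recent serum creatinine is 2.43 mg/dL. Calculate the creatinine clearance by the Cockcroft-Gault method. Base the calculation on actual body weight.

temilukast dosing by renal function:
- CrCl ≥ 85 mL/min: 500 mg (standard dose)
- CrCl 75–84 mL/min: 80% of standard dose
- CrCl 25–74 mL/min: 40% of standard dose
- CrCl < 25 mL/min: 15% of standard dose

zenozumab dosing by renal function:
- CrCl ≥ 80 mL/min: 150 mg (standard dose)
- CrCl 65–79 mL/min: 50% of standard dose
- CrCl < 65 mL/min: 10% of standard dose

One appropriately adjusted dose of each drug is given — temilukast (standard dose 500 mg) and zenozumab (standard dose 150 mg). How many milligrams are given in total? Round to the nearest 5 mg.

215 mg

CrCl = (140 − 71) × 77.3 / (72 × 2.43) = 5333.7 / 174.96 ≈ 30.5 mL/min
CrCl ≈ 30 mL/min.
temilukast: 25–74 mL/min → 40% of 500 mg = 200 mg.
zenozumab: < 65 mL/min → 10% of 150 mg = 15 mg.
Total = 200 + 15 = 215 mg.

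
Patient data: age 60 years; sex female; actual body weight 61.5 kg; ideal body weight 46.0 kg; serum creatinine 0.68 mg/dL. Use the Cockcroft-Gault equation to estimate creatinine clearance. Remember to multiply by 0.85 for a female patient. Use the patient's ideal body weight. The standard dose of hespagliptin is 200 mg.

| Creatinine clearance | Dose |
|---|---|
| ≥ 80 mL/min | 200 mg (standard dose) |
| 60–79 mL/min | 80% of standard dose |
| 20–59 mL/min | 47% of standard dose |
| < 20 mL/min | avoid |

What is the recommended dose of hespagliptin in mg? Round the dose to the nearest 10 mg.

CrCl = (140 − 60) × 46 / (72 × 0.68) × 0.85 = 3680.0 / 48.96 × 0.85 ≈ 63.9 mL/min
CrCl ≈ 64 mL/min → bracket 60–79 mL/min.
80% of 200 mg = 160 mg

160 mg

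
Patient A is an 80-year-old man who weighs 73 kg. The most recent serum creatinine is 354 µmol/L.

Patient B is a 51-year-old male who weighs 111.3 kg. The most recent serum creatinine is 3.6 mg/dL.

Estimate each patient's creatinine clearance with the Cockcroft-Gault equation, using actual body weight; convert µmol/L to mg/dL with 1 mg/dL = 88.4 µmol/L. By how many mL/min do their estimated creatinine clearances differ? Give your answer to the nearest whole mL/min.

23 mL/min

Patient A: SCr = 354 / 88.4 = 4.005 mg/dL
Patient A: CrCl = (140 − 80) × 73 / (72 × 4.005) = 4380.0 / 288.36 ≈ 15.2 mL/min
Patient B: CrCl = (140 − 51) × 111.3 / (72 × 3.6) = 9905.7 / 259.20 ≈ 38.2 mL/min
|15.2 − 38.2| = 23.0 mL/min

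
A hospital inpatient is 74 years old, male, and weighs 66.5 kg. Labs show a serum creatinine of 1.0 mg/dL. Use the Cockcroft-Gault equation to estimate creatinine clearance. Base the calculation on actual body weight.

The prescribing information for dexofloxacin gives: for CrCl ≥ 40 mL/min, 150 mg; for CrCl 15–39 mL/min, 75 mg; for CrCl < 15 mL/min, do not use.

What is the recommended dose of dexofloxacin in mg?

150 mg

CrCl = (140 − 74) × 66.5 / (72 × 1) = 4389.0 / 72.00 ≈ 61.0 mL/min
CrCl ≈ 61 mL/min → bracket ≥ 40 mL/min.
Dose for this bracket: 150 mg.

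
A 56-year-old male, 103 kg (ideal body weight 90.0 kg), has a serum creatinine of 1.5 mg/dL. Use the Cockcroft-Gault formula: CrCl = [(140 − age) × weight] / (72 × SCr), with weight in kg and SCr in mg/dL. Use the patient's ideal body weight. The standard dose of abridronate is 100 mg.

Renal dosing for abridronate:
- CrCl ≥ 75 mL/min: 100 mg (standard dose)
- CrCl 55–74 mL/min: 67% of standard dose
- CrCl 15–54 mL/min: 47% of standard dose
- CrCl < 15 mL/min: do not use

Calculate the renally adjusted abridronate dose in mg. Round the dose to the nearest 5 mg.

CrCl = (140 − 56) × 90 / (72 × 1.5) = 7560.0 / 108.00 ≈ 70.0 mL/min
CrCl ≈ 70 mL/min → bracket 55–74 mL/min.
67% of 100 mg = 67 mg → 65 mg

65 mg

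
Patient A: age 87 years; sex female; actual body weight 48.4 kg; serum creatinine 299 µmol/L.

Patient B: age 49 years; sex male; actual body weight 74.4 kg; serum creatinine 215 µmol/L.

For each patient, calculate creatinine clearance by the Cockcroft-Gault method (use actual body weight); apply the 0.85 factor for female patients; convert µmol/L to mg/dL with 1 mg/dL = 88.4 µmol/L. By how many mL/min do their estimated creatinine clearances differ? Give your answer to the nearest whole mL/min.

30 mL/min

Patient A: SCr = 299 / 88.4 = 3.382 mg/dL
Patient A: CrCl = (140 − 87) × 48.4 / (72 × 3.382) × 0.85 = 2565.2 / 243.50 × 0.85 ≈ 9.0 mL/min
Patient B: SCr = 215 / 88.4 = 2.432 mg/dL
Patient B: CrCl = (140 − 49) × 74.4 / (72 × 2.432) = 6770.4 / 175.10 ≈ 38.7 mL/min
|9.0 − 38.7| = 29.7 mL/min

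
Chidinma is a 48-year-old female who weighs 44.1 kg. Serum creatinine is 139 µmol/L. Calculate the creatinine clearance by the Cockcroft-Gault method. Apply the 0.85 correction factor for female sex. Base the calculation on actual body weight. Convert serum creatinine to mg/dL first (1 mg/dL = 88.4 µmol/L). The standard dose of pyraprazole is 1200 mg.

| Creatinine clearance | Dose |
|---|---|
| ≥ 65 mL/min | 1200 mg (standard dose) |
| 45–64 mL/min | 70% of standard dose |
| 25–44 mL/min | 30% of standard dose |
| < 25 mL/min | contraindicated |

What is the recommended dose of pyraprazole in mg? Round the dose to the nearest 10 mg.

SCr = 139 / 88.4 = 1.572 mg/dL
CrCl = (140 − 48) × 44.1 / (72 × 1.572) × 0.85 = 4057.2 / 113.18 × 0.85 ≈ 30.5 mL/min
CrCl ≈ 30 mL/min → bracket 25–44 mL/min.
30% of 1200 mg = 360 mg

360 mg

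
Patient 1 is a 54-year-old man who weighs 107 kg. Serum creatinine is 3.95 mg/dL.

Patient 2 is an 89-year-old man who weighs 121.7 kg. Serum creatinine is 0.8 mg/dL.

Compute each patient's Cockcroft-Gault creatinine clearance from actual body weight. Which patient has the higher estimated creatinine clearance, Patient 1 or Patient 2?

Patient 2

Patient 1: CrCl = (140 − 54) × 107 / (72 × 3.95) = 9202.0 / 284.40 ≈ 32.4 mL/min
Patient 2: CrCl = (140 − 89) × 121.7 / (72 × 0.8) = 6206.7 / 57.60 ≈ 107.8 mL/min
32.4 vs 107.8 mL/min → Patient 2 is higher.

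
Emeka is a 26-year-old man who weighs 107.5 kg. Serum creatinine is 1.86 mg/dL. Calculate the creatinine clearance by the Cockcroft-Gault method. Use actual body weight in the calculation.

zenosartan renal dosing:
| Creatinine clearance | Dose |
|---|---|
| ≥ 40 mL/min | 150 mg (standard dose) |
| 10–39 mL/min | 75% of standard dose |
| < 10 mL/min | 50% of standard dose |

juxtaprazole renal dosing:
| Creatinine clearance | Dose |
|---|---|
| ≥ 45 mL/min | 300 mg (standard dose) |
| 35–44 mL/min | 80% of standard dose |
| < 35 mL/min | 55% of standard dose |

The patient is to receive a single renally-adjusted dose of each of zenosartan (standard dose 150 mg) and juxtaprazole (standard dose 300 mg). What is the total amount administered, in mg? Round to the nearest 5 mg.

CrCl = (140 − 26) × 107.5 / (72 × 1.86) = 12255.0 / 133.92 ≈ 91.5 mL/min
CrCl ≈ 92 mL/min.
zenosartan: ≥ 40 mL/min → 100% of 150 mg = 150 mg.
juxtaprazole: ≥ 45 mL/min → 100% of 300 mg = 300 mg.
Total = 150 + 300 = 450 mg.

450 mg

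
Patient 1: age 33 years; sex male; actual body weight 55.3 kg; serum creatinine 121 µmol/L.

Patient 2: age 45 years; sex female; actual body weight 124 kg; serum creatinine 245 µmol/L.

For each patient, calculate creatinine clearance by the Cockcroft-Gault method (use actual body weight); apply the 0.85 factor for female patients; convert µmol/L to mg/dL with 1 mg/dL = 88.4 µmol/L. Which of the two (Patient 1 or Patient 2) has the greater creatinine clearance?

Patient 1

Patient 1: SCr = 121 / 88.4 = 1.369 mg/dL
Patient 1: CrCl = (140 − 33) × 55.3 / (72 × 1.369) = 5917.1 / 98.57 ≈ 60.0 mL/min
Patient 2: SCr = 245 / 88.4 = 2.771 mg/dL
Patient 2: CrCl = (140 − 45) × 124 / (72 × 2.771) × 0.85 = 11780.0 / 199.51 × 0.85 ≈ 50.2 mL/min
60.0 vs 50.2 mL/min → Patient 1 is higher.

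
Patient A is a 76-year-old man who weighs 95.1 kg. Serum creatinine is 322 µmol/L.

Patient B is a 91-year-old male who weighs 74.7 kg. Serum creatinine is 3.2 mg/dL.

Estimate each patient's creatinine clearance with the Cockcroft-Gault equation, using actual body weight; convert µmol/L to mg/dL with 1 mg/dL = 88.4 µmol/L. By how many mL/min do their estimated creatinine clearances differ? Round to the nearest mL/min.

Patient A: SCr = 322 / 88.4 = 3.643 mg/dL
Patient A: CrCl = (140 − 76) × 95.1 / (72 × 3.643) = 6086.4 / 262.30 ≈ 23.2 mL/min
Patient B: CrCl = (140 − 91) × 74.7 / (72 × 3.2) = 3660.3 / 230.40 ≈ 15.9 mL/min
|23.2 − 15.9| = 7.3 mL/min

7 mL/min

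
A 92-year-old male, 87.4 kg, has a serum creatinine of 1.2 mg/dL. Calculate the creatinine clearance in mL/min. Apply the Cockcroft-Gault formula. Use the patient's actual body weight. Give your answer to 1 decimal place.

CrCl = (140 − 92) × 87.4 / (72 × 1.2) = 4195.2 / 86.40 ≈ 48.6 mL/min

48.6 mL/min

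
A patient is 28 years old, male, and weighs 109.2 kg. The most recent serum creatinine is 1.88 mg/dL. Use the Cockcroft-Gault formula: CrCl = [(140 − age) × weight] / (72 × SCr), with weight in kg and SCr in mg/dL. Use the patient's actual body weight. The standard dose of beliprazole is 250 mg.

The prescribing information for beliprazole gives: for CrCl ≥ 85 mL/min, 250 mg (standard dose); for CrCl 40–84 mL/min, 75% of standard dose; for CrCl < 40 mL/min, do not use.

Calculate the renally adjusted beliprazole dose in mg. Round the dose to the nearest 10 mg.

250 mg

CrCl = (140 − 28) × 109.2 / (72 × 1.88) = 12230.4 / 135.36 ≈ 90.4 mL/min
CrCl ≈ 90 mL/min → bracket ≥ 85 mL/min.
100% of 250 mg = 250 mg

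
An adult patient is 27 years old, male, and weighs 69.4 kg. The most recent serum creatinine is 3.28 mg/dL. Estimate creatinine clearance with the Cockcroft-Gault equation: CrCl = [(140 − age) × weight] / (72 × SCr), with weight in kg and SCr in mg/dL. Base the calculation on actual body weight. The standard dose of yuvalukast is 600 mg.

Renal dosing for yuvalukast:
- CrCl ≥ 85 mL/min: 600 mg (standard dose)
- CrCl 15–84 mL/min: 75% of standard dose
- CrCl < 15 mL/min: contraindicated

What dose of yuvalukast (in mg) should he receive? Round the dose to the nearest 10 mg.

450 mg

CrCl = (140 − 27) × 69.4 / (72 × 3.28) = 7842.2 / 236.16 ≈ 33.2 mL/min
CrCl ≈ 33 mL/min → bracket 15–84 mL/min.
75% of 600 mg = 450 mg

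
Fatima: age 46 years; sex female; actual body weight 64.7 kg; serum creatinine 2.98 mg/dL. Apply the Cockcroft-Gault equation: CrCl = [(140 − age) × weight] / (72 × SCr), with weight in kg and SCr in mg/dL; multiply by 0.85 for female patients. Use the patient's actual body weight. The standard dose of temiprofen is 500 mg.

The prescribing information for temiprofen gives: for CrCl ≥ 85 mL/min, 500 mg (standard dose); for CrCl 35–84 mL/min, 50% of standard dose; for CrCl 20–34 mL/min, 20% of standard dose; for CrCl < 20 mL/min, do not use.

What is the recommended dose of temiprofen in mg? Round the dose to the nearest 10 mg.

100 mg

CrCl = (140 − 46) × 64.7 / (72 × 2.98) × 0.85 = 6081.8 / 214.56 × 0.85 ≈ 24.1 mL/min
CrCl ≈ 24 mL/min → bracket 20–34 mL/min.
20% of 500 mg = 100 mg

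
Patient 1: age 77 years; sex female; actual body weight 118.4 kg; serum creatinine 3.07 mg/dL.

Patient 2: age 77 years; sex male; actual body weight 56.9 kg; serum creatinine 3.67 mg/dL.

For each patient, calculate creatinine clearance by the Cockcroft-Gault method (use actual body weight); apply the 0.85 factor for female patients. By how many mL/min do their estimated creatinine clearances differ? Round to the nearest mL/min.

15 mL/min

Patient 1: CrCl = (140 − 77) × 118.4 / (72 × 3.07) × 0.85 = 7459.2 / 221.04 × 0.85 ≈ 28.7 mL/min
Patient 2: CrCl = (140 − 77) × 56.9 / (72 × 3.67) = 3584.7 / 264.24 ≈ 13.6 mL/min
|28.7 − 13.6| = 15.1 mL/min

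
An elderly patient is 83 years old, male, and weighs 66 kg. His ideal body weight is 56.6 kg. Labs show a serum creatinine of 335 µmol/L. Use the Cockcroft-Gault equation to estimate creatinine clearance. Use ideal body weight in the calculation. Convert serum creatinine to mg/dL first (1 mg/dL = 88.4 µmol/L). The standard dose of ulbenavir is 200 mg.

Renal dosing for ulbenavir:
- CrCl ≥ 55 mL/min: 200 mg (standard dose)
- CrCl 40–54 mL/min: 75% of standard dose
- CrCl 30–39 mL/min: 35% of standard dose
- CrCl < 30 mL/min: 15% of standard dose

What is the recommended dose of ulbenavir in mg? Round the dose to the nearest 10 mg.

30 mg

SCr = 335 / 88.4 = 3.79 mg/dL
CrCl = (140 − 83) × 56.6 / (72 × 3.79) = 3226.2 / 272.88 ≈ 11.8 mL/min
CrCl ≈ 12 mL/min → bracket < 30 mL/min.
15% of 200 mg = 30 mg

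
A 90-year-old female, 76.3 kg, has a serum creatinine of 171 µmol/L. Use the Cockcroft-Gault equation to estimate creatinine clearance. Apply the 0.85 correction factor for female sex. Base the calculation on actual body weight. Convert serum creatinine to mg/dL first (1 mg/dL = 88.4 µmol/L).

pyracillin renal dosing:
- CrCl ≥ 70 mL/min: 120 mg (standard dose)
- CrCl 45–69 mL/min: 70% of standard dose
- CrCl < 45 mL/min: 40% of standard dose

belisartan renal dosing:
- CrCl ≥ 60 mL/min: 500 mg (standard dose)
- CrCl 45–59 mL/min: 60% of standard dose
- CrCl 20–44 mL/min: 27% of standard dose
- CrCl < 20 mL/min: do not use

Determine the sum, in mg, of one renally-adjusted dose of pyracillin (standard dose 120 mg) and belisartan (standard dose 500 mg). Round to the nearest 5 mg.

185 mg

SCr = 171 / 88.4 = 1.934 mg/dL
CrCl = (140 − 90) × 76.3 / (72 × 1.934) × 0.85 = 3815.0 / 139.25 × 0.85 ≈ 23.3 mL/min
CrCl ≈ 23 mL/min.
pyracillin: < 45 mL/min → 40% of 120 mg = 48 mg.
belisartan: 20–44 mL/min → 27% of 500 mg = 135 mg.
Total = 48 + 135 = 183 mg.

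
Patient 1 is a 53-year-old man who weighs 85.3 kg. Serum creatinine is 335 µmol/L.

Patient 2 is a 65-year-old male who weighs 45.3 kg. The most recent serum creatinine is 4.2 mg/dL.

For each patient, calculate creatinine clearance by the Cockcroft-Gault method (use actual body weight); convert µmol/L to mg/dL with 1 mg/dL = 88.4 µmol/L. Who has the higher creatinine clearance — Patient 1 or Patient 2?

Patient 1: SCr = 335 / 88.4 = 3.79 mg/dL
Patient 1: CrCl = (140 − 53) × 85.3 / (72 × 3.79) = 7421.1 / 272.88 ≈ 27.2 mL/min
Patient 2: CrCl = (140 − 65) × 45.3 / (72 × 4.2) = 3397.5 / 302.40 ≈ 11.2 mL/min
27.2 vs 11.2 mL/min → Patient 1 is higher.

Patient 1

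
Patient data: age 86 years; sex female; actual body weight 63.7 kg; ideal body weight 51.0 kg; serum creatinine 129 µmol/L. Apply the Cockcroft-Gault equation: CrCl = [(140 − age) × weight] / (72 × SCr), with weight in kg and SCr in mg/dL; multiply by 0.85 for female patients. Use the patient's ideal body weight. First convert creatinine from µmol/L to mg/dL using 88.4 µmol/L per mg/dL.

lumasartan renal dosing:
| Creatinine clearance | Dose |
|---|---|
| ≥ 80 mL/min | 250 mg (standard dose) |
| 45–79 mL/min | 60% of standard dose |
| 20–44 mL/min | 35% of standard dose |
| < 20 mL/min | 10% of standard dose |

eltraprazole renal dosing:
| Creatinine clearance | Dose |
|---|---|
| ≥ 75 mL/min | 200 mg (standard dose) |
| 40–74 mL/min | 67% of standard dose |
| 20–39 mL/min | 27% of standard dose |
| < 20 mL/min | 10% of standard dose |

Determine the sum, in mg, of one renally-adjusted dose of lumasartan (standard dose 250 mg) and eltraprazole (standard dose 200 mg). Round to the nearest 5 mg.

SCr = 129 / 88.4 = 1.459 mg/dL
CrCl = (140 − 86) × 51 / (72 × 1.459) × 0.85 = 2754.0 / 105.05 × 0.85 ≈ 22.3 mL/min
CrCl ≈ 22 mL/min.
lumasartan: 20–44 mL/min → 35% of 250 mg = 87.5 mg.
eltraprazole: 20–39 mL/min → 27% of 200 mg = 54 mg.
Total = 87.5 + 54 = 141.5 mg.

140 mg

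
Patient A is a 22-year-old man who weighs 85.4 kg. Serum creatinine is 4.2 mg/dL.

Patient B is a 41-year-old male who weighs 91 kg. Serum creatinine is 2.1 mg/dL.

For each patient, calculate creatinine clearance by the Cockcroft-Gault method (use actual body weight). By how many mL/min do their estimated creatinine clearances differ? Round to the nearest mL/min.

Patient A: CrCl = (140 − 22) × 85.4 / (72 × 4.2) = 10077.2 / 302.40 ≈ 33.3 mL/min
Patient B: CrCl = (140 − 41) × 91 / (72 × 2.1) = 9009.0 / 151.20 ≈ 59.6 mL/min
|33.3 − 59.6| = 26.3 mL/min

26 mL/min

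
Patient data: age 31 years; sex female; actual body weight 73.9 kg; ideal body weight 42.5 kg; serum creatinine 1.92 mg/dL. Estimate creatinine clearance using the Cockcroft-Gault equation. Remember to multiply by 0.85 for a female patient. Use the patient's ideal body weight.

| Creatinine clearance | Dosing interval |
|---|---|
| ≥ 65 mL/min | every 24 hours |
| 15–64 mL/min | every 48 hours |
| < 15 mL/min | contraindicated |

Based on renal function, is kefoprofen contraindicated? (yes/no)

CrCl = (140 − 31) × 42.5 / (72 × 1.92) × 0.85 = 4632.5 / 138.24 × 0.85 ≈ 28.5 mL/min
CrCl ≈ 28 mL/min, which is ≥ 15 mL/min.

no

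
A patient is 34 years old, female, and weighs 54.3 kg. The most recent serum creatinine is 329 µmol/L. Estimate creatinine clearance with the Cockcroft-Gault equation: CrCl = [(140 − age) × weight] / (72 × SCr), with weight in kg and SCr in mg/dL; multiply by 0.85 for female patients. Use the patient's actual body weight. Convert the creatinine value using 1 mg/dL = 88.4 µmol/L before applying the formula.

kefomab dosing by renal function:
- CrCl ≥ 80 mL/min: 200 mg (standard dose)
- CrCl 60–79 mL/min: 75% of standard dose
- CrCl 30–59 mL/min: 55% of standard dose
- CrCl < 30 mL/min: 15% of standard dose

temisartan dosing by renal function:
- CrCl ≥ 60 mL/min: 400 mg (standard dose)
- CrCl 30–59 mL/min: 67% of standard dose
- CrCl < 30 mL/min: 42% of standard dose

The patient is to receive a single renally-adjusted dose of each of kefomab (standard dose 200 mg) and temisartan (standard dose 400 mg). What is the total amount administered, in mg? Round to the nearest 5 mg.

SCr = 329 / 88.4 = 3.722 mg/dL
CrCl = (140 − 34) × 54.3 / (72 × 3.722) × 0.85 = 5755.8 / 267.98 × 0.85 ≈ 18.3 mL/min
CrCl ≈ 18 mL/min.
kefomab: < 30 mL/min → 15% of 200 mg = 30 mg.
temisartan: < 30 mL/min → 42% of 400 mg = 168 mg.
Total = 30 + 168 = 198 mg.

200 mg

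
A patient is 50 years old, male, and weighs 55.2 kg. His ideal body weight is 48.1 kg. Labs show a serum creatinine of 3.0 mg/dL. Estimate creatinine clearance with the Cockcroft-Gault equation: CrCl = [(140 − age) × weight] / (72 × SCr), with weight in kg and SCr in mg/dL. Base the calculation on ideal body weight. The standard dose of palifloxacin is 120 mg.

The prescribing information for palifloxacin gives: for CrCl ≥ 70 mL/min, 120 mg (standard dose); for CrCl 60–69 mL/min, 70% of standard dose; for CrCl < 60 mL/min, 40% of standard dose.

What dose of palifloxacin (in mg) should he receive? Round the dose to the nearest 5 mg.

CrCl = (140 − 50) × 48.1 / (72 × 3) = 4329.0 / 216.00 ≈ 20.0 mL/min
CrCl ≈ 20 mL/min → bracket < 60 mL/min.
40% of 120 mg = 48 mg → 50 mg

50 mg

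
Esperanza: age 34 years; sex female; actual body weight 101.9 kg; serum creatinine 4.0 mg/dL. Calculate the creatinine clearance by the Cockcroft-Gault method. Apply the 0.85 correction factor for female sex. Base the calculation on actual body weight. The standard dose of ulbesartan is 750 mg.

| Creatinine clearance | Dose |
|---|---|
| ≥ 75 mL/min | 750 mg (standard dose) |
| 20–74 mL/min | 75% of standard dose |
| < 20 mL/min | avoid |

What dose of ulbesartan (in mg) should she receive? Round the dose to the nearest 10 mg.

560 mg

CrCl = (140 − 34) × 101.9 / (72 × 4) × 0.85 = 10801.4 / 288.00 × 0.85 ≈ 31.9 mL/min
CrCl ≈ 32 mL/min → bracket 20–74 mL/min.
75% of 750 mg = 562.5 mg → 560 mg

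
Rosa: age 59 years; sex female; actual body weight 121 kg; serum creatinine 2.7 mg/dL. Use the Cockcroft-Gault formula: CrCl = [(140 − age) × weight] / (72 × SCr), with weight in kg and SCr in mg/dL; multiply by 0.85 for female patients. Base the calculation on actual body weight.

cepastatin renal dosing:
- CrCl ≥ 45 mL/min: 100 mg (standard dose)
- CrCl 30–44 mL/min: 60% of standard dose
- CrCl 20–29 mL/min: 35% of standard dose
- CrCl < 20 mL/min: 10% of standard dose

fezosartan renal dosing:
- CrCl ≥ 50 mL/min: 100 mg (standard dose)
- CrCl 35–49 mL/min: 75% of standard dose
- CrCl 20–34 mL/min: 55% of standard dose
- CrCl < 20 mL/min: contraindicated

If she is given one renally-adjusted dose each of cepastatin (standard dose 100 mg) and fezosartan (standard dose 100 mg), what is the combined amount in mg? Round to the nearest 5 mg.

CrCl = (140 − 59) × 121 / (72 × 2.7) × 0.85 = 9801.0 / 194.40 × 0.85 ≈ 42.9 mL/min
CrCl ≈ 43 mL/min.
cepastatin: 30–44 mL/min → 60% of 100 mg = 60 mg.
fezosartan: 35–49 mL/min → 75% of 100 mg = 75 mg.
Total = 60 + 75 = 135 mg.

135 mg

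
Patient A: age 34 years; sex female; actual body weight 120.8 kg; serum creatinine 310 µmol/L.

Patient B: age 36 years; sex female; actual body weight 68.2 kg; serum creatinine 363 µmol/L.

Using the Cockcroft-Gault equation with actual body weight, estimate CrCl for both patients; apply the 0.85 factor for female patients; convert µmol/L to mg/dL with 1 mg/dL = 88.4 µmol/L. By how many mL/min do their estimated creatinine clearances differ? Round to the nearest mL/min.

23 mL/min

Patient A: SCr = 310 / 88.4 = 3.507 mg/dL
Patient A: CrCl = (140 − 34) × 120.8 / (72 × 3.507) × 0.85 = 12804.8 / 252.50 × 0.85 ≈ 43.1 mL/min
Patient B: SCr = 363 / 88.4 = 4.106 mg/dL
Patient B: CrCl = (140 − 36) × 68.2 / (72 × 4.106) × 0.85 = 7092.8 / 295.63 × 0.85 ≈ 20.4 mL/min
|43.1 − 20.4| = 22.7 mL/min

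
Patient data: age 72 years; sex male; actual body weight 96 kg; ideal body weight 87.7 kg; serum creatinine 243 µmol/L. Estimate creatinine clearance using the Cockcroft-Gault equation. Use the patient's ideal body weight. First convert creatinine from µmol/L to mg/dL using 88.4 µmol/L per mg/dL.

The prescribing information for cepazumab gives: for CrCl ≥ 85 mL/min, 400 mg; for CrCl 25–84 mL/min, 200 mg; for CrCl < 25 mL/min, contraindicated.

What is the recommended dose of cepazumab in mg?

SCr = 243 / 88.4 = 2.749 mg/dL
CrCl = (140 − 72) × 87.7 / (72 × 2.749) = 5963.6 / 197.93 ≈ 30.1 mL/min
CrCl ≈ 30 mL/min → bracket 25–84 mL/min.
Dose for this bracket: 200 mg.

200 mg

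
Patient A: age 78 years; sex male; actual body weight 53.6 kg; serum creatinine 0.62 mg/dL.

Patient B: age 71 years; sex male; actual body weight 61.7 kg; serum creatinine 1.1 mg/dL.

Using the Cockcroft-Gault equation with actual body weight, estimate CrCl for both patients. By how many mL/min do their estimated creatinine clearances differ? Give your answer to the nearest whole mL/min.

Patient A: CrCl = (140 − 78) × 53.6 / (72 × 0.62) = 3323.2 / 44.64 ≈ 74.4 mL/min
Patient B: CrCl = (140 − 71) × 61.7 / (72 × 1.1) = 4257.3 / 79.20 ≈ 53.8 mL/min
|74.4 − 53.8| = 20.6 mL/min

21 mL/min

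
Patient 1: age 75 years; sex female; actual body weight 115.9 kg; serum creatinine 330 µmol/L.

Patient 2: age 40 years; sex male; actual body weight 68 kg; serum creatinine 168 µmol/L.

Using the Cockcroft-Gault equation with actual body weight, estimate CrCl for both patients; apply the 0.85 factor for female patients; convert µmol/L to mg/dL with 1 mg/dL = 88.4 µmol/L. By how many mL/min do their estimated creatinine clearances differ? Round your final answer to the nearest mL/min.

26 mL/min

Patient 1: SCr = 330 / 88.4 = 3.733 mg/dL
Patient 1: CrCl = (140 − 75) × 115.9 / (72 × 3.733) × 0.85 = 7533.5 / 268.78 × 0.85 ≈ 23.8 mL/min
Patient 2: SCr = 168 / 88.4 = 1.9 mg/dL
Patient 2: CrCl = (140 − 40) × 68 / (72 × 1.9) = 6800.0 / 136.80 ≈ 49.7 mL/min
|23.8 − 49.7| = 25.9 mL/min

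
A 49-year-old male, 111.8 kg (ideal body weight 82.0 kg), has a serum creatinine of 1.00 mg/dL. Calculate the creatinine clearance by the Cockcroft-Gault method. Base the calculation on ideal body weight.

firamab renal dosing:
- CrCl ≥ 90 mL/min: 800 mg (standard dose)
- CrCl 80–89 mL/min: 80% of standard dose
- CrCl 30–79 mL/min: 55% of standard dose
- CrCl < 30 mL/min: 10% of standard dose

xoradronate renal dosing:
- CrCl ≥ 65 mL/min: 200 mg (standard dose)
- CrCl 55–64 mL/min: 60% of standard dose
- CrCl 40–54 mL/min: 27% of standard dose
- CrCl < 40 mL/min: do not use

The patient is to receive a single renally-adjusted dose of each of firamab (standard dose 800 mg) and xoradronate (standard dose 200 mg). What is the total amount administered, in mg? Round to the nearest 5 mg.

CrCl = (140 − 49) × 82 / (72 × 1) = 7462.0 / 72.00 ≈ 103.6 mL/min
CrCl ≈ 104 mL/min.
firamab: ≥ 90 mL/min → 100% of 800 mg = 800 mg.
xoradronate: ≥ 65 mL/min → 100% of 200 mg = 200 mg.
Total = 800 + 200 = 1000 mg.

1000 mg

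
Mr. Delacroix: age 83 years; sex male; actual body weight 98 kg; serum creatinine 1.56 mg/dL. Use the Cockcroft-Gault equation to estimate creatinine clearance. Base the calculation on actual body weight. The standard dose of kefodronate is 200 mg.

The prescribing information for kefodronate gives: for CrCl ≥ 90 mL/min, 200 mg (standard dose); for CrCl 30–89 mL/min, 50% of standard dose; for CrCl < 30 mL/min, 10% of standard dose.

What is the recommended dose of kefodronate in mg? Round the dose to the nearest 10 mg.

100 mg

CrCl = (140 − 83) × 98 / (72 × 1.56) = 5586.0 / 112.32 ≈ 49.7 mL/min
CrCl ≈ 50 mL/min → bracket 30–89 mL/min.
50% of 200 mg = 100 mg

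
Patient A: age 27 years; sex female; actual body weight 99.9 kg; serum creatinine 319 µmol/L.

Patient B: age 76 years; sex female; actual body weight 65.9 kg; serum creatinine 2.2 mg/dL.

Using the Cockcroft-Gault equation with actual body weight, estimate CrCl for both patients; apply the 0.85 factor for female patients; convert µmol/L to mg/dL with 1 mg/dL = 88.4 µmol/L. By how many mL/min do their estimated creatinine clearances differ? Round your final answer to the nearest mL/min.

Patient A: SCr = 319 / 88.4 = 3.609 mg/dL
Patient A: CrCl = (140 − 27) × 99.9 / (72 × 3.609) × 0.85 = 11288.7 / 259.85 × 0.85 ≈ 36.9 mL/min
Patient B: CrCl = (140 − 76) × 65.9 / (72 × 2.2) × 0.85 = 4217.6 / 158.40 × 0.85 ≈ 22.6 mL/min
|36.9 − 22.6| = 14.3 mL/min

14 mL/min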